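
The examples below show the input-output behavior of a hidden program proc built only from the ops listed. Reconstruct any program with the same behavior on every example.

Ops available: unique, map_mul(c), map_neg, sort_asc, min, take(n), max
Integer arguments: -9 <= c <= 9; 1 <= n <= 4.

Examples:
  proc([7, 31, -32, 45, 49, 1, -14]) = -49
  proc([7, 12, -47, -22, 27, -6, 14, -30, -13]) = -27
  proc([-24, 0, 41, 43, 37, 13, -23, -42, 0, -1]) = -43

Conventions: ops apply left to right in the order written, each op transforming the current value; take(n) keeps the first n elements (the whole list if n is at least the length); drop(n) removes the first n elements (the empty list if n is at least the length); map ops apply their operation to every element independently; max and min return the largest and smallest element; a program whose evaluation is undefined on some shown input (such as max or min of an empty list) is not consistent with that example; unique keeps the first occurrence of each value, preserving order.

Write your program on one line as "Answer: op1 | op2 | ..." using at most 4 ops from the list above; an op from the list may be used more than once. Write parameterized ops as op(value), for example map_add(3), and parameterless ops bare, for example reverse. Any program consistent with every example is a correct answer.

map_neg | sort_asc | min

Check, running the answer program on each example:
  [7, 31, -32, 45, 49, 1, -14] -> [-7, -31, 32, -45, -49, -1, 14] -> [-49, -45, -31, -7, -1, 14, 32] -> -49
  [7, 12, -47, -22, 27, -6, 14, -30, -13] -> [-7, -12, 47, 22, -27, 6, -14, 30, 13] -> [-27, -14, -12, -7, 6, 13, 22, 30, 47] -> -27
  [-24, 0, 41, 43, 37, 13, -23, -42, 0, -1] -> [24, 0, -41, -43, -37, -13, 23, 42, 0, 1] -> [-43, -41, -37, -13, 0, 0, 1, 23, 24, 42] -> -43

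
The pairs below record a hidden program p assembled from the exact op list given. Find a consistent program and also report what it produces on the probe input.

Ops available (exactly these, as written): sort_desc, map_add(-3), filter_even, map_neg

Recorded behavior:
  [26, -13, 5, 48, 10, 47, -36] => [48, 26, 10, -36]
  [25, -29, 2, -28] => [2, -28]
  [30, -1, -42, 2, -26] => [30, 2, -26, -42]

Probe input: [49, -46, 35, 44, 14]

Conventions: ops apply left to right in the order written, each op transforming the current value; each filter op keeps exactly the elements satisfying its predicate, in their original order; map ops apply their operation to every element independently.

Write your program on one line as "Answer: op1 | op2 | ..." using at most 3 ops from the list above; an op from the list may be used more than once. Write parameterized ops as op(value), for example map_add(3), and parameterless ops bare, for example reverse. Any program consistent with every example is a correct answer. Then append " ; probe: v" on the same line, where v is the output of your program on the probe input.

filter_even | sort_desc ; probe: [44, 14, -46]

Check, running the answer program on each example:
  [26, -13, 5, 48, 10, 47, -36] -> [26, 48, 10, -36] -> [48, 26, 10, -36]
  [25, -29, 2, -28] -> [2, -28] -> [2, -28]
  [30, -1, -42, 2, -26] -> [30, -42, 2, -26] -> [30, 2, -26, -42]
  probe: [49, -46, 35, 44, 14] -> [-46, 44, 14] -> [44, 14, -46]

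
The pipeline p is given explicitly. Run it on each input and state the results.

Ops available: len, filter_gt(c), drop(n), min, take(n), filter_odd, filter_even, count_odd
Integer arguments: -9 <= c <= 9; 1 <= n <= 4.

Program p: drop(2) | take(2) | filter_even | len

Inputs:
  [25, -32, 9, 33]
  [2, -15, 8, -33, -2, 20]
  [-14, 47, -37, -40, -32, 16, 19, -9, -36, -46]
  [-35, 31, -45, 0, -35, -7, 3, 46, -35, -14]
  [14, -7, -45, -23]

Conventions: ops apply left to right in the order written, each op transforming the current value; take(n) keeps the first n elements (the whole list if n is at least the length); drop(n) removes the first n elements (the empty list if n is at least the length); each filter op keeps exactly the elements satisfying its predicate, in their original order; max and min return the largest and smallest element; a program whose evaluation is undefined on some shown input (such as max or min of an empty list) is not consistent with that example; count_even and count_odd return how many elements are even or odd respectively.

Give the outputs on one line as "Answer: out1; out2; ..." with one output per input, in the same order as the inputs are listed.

Execution, op by op:
  [25, -32, 9, 33] -> [9, 33] -> [9, 33] -> [] -> 0
  [2, -15, 8, -33, -2, 20] -> [8, -33, -2, 20] -> [8, -33] -> [8] -> 1
  [-14, 47, -37, -40, -32, 16, 19, -9, -36, -46] -> [-37, -40, -32, 16, 19, -9, -36, -46] -> [-37, -40] -> [-40] -> 1
  [-35, 31, -45, 0, -35, -7, 3, 46, -35, -14] -> [-45, 0, -35, -7, 3, 46, -35, -14] -> [-45, 0] -> [0] -> 1
  [14, -7, -45, -23] -> [-45, -23] -> [-45, -23] -> [] -> 0

0; 1; 1; 1; 0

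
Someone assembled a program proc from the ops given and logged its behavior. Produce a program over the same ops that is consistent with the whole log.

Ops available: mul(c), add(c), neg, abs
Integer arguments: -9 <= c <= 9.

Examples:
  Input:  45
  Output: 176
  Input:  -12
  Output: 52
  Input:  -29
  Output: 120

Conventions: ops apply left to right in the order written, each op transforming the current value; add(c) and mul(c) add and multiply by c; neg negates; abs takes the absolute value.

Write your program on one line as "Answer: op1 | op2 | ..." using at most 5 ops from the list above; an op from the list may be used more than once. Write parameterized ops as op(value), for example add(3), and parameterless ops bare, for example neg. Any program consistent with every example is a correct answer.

mul(-4) | add(-1) | add(5) | abs

Check, running the answer program on each example:
  45 -> -180 -> -181 -> -176 -> 176
  -12 -> 48 -> 47 -> 52 -> 52
  -29 -> 116 -> 115 -> 120 -> 120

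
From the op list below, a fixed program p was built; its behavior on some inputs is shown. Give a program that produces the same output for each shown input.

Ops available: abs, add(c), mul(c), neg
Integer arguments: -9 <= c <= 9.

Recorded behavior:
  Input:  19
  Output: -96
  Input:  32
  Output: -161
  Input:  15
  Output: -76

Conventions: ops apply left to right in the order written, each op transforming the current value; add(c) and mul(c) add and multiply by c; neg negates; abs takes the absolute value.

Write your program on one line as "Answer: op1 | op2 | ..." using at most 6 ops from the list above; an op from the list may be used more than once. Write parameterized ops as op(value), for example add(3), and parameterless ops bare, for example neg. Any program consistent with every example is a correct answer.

neg | add(-1) | abs | mul(-5) | add(4)

Check, running the answer program on each example:
  19 -> -19 -> -20 -> 20 -> -100 -> -96
  32 -> -32 -> -33 -> 33 -> -165 -> -161
  15 -> -15 -> -16 -> 16 -> -80 -> -76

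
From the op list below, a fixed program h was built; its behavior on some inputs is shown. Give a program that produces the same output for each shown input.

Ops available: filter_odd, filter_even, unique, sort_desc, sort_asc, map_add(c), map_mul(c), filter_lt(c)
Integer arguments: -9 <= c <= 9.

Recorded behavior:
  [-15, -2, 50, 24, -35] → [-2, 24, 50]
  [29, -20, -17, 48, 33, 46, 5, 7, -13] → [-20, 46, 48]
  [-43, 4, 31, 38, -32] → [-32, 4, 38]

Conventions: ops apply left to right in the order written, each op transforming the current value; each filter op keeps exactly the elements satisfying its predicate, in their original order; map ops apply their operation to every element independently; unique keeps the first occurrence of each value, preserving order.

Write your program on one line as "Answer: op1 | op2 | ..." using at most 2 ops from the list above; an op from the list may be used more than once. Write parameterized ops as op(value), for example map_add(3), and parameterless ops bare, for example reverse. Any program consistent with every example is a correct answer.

filter_even | sort_asc

Check, running the answer program on each example:
  [-15, -2, 50, 24, -35] -> [-2, 50, 24] -> [-2, 24, 50]
  [29, -20, -17, 48, 33, 46, 5, 7, -13] -> [-20, 48, 46] -> [-20, 46, 48]
  [-43, 4, 31, 38, -32] -> [4, 38, -32] -> [-32, 4, 38]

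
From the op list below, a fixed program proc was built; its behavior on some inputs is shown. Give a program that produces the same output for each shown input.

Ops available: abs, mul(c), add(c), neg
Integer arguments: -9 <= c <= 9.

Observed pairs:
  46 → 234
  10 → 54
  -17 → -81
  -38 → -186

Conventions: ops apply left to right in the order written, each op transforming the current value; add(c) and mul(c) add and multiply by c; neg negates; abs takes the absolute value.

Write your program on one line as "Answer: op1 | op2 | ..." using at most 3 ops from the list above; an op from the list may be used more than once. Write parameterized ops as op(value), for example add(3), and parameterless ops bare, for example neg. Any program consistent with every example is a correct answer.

mul(-5) | neg | add(4)

Check, running the answer program on each example:
  46 -> -230 -> 230 -> 234
  10 -> -50 -> 50 -> 54
  -17 -> 85 -> -85 -> -81
  -38 -> 190 -> -190 -> -186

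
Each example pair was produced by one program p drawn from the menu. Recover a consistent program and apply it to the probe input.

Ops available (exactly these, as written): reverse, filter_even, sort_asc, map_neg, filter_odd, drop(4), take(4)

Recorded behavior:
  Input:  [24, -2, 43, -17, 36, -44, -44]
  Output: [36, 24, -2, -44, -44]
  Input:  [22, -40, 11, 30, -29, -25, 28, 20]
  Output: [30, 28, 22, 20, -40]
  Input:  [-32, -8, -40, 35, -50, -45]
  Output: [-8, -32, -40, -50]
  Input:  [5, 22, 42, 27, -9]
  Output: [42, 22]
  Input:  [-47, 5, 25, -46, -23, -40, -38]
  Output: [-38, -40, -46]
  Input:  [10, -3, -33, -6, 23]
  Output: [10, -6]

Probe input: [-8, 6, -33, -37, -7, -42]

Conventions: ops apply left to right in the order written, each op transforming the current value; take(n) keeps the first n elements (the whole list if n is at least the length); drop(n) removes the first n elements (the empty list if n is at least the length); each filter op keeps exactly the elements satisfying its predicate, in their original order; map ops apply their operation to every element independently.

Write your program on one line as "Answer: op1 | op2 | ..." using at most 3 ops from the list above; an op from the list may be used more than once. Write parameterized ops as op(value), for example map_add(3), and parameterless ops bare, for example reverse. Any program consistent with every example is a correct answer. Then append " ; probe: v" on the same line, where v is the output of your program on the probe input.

sort_asc | reverse | filter_even ; probe: [6, -8, -42]

Check, running the answer program on each example:
  [24, -2, 43, -17, 36, -44, -44] -> [-44, -44, -17, -2, 24, 36, 43] -> [43, 36, 24, -2, -17, -44, -44] -> [36, 24, -2, -44, -44]
  [22, -40, 11, 30, -29, -25, 28, 20] -> [-40, -29, -25, 11, 20, 22, 28, 30] -> [30, 28, 22, 20, 11, -25, -29, -40] -> [30, 28, 22, 20, -40]
  [-32, -8, -40, 35, -50, -45] -> [-50, -45, -40, -32, -8, 35] -> [35, -8, -32, -40, -45, -50] -> [-8, -32, -40, -50]
  [5, 22, 42, 27, -9] -> [-9, 5, 22, 27, 42] -> [42, 27, 22, 5, -9] -> [42, 22]
  [-47, 5, 25, -46, -23, -40, -38] -> [-47, -46, -40, -38, -23, 5, 25] -> [25, 5, -23, -38, -40, -46, -47] -> [-38, -40, -46]
  [10, -3, -33, -6, 23] -> [-33, -6, -3, 10, 23] -> [23, 10, -3, -6, -33] -> [10, -6]
  probe: [-8, 6, -33, -37, -7, -42] -> [-42, -37, -33, -8, -7, 6] -> [6, -7, -8, -33, -37, -42] -> [6, -8, -42]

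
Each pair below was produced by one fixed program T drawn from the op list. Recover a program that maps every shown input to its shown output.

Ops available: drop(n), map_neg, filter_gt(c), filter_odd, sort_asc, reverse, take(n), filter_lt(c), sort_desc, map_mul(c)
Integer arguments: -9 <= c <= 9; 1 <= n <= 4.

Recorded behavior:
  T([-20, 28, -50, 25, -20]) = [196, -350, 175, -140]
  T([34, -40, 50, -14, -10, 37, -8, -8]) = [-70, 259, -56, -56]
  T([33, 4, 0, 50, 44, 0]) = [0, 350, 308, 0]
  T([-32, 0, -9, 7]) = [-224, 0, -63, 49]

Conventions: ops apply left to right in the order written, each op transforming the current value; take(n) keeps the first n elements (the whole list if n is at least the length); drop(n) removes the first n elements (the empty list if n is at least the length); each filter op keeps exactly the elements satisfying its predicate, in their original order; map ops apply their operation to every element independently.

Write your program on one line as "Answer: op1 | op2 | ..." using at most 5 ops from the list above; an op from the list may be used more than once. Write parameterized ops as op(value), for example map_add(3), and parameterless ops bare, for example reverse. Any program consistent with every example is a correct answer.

reverse | take(4) | map_mul(7) | reverse

Check, running the answer program on each example:
  [-20, 28, -50, 25, -20] -> [-20, 25, -50, 28, -20] -> [-20, 25, -50, 28] -> [-140, 175, -350, 196] -> [196, -350, 175, -140]
  [34, -40, 50, -14, -10, 37, -8, -8] -> [-8, -8, 37, -10, -14, 50, -40, 34] -> [-8, -8, 37, -10] -> [-56, -56, 259, -70] -> [-70, 259, -56, -56]
  [33, 4, 0, 50, 44, 0] -> [0, 44, 50, 0, 4, 33] -> [0, 44, 50, 0] -> [0, 308, 350, 0] -> [0, 350, 308, 0]
  [-32, 0, -9, 7] -> [7, -9, 0, -32] -> [7, -9, 0, -32] -> [49, -63, 0, -224] -> [-224, 0, -63, 49]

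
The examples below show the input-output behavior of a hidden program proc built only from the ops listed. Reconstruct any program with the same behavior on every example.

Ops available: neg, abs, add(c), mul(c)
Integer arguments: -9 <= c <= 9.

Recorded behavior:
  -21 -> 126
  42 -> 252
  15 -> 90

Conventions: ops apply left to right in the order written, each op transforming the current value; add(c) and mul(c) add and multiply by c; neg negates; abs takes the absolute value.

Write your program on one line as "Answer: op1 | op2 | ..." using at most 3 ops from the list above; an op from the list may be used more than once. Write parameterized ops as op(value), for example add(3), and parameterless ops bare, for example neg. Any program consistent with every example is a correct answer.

abs | mul(-1) | mul(-6)

Check, running the answer program on each example:
  -21 -> 21 -> -21 -> 126
  42 -> 42 -> -42 -> 252
  15 -> 15 -> -15 -> 90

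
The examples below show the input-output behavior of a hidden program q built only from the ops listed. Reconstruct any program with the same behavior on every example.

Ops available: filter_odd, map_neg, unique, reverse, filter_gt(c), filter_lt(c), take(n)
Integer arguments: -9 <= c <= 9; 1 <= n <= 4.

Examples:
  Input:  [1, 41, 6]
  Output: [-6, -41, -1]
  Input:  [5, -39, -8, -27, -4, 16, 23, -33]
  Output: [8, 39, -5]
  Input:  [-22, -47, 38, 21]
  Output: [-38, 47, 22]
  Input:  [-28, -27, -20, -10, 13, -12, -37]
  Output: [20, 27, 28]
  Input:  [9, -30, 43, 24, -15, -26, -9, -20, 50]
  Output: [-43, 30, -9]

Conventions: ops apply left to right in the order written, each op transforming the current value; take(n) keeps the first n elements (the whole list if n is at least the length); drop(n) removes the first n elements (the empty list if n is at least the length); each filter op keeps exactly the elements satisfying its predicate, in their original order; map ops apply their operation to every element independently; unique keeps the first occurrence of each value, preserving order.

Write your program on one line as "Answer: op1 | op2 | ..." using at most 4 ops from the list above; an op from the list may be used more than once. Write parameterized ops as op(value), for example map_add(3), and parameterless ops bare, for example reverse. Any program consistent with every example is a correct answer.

map_neg | take(3) | reverse

Check, running the answer program on each example:
  [1, 41, 6] -> [-1, -41, -6] -> [-1, -41, -6] -> [-6, -41, -1]
  [5, -39, -8, -27, -4, 16, 23, -33] -> [-5, 39, 8, 27, 4, -16, -23, 33] -> [-5, 39, 8] -> [8, 39, -5]
  [-22, -47, 38, 21] -> [22, 47, -38, -21] -> [22, 47, -38] -> [-38, 47, 22]
  [-28, -27, -20, -10, 13, -12, -37] -> [28, 27, 20, 10, -13, 12, 37] -> [28, 27, 20] -> [20, 27, 28]
  [9, -30, 43, 24, -15, -26, -9, -20, 50] -> [-9, 30, -43, -24, 15, 26, 9, 20, -50] -> [-9, 30, -43] -> [-43, 30, -9]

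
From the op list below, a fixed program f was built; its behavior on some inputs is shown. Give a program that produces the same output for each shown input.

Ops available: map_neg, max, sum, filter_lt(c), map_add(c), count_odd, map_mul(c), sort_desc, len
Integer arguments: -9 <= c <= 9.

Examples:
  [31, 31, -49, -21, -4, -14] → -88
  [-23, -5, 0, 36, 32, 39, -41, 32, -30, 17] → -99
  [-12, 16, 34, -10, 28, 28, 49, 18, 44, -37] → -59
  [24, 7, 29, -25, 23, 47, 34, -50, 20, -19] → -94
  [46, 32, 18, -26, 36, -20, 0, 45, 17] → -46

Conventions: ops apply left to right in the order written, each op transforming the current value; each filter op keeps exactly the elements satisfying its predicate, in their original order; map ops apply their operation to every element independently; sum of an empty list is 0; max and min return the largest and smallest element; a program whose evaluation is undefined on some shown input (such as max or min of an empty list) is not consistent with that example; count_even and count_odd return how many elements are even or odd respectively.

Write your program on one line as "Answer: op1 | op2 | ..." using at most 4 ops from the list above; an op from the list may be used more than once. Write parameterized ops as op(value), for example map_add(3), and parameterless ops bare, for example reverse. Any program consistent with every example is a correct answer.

sort_desc | filter_lt(0) | sum

Check, running the answer program on each example:
  [31, 31, -49, -21, -4, -14] -> [31, 31, -4, -14, -21, -49] -> [-4, -14, -21, -49] -> -88
  [-23, -5, 0, 36, 32, 39, -41, 32, -30, 17] -> [39, 36, 32, 32, 17, 0, -5, -23, -30, -41] -> [-5, -23, -30, -41] -> -99
  [-12, 16, 34, -10, 28, 28, 49, 18, 44, -37] -> [49, 44, 34, 28, 28, 18, 16, -10, -12, -37] -> [-10, -12, -37] -> -59
  [24, 7, 29, -25, 23, 47, 34, -50, 20, -19] -> [47, 34, 29, 24, 23, 20, 7, -19, -25, -50] -> [-19, -25, -50] -> -94
  [46, 32, 18, -26, 36, -20, 0, 45, 17] -> [46, 45, 36, 32, 18, 17, 0, -20, -26] -> [-20, -26] -> -46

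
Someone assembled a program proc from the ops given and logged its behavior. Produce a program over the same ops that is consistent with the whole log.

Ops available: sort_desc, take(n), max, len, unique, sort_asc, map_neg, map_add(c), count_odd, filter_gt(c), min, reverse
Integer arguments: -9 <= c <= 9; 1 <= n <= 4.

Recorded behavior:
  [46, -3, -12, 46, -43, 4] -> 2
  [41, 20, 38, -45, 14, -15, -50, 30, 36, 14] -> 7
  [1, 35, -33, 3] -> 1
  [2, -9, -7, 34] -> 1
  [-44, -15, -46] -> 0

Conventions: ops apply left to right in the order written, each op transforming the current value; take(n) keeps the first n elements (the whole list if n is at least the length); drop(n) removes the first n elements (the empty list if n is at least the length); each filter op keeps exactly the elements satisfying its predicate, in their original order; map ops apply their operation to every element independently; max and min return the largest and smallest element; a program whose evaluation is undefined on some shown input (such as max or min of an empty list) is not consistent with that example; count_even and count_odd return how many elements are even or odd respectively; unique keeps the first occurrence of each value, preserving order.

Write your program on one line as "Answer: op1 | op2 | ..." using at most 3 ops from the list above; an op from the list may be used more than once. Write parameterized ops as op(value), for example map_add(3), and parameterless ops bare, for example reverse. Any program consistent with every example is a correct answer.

filter_gt(7) | len

Check, running the answer program on each example:
  [46, -3, -12, 46, -43, 4] -> [46, 46] -> 2
  [41, 20, 38, -45, 14, -15, -50, 30, 36, 14] -> [41, 20, 38, 14, 30, 36, 14] -> 7
  [1, 35, -33, 3] -> [35] -> 1
  [2, -9, -7, 34] -> [34] -> 1
  [-44, -15, -46] -> [] -> 0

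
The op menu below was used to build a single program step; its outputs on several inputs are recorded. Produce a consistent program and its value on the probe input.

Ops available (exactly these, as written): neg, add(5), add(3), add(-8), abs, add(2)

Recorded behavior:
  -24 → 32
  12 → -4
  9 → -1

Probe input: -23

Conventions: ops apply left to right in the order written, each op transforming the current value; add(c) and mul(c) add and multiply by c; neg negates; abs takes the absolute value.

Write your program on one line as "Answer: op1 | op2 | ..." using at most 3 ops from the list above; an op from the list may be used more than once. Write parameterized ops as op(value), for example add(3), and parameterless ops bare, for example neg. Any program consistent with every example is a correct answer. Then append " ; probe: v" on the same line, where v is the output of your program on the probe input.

add(-8) | neg ; probe: 31

Check, running the answer program on each example:
  -24 -> -32 -> 32
  12 -> 4 -> -4
  9 -> 1 -> -1
  probe: -23 -> -31 -> 31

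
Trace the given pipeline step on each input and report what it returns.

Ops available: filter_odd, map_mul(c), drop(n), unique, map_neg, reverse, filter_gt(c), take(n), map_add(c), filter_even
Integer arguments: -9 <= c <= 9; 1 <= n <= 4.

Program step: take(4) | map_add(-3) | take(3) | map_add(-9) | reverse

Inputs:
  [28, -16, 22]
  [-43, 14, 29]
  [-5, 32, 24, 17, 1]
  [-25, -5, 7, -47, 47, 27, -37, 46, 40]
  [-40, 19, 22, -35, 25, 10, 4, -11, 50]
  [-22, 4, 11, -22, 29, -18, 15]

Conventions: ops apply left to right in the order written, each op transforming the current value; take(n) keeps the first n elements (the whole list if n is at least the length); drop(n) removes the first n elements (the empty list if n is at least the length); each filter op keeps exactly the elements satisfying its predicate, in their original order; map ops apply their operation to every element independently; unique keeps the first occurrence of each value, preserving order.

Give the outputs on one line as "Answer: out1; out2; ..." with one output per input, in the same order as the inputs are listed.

[10, -28, 16]; [17, 2, -55]; [12, 20, -17]; [-5, -17, -37]; [10, 7, -52]; [-1, -8, -34]

Execution, op by op:
  [28, -16, 22] -> [28, -16, 22] -> [25, -19, 19] -> [25, -19, 19] -> [16, -28, 10] -> [10, -28, 16]
  [-43, 14, 29] -> [-43, 14, 29] -> [-46, 11, 26] -> [-46, 11, 26] -> [-55, 2, 17] -> [17, 2, -55]
  [-5, 32, 24, 17, 1] -> [-5, 32, 24, 17] -> [-8, 29, 21, 14] -> [-8, 29, 21] -> [-17, 20, 12] -> [12, 20, -17]
  [-25, -5, 7, -47, 47, 27, -37, 46, 40] -> [-25, -5, 7, -47] -> [-28, -8, 4, -50] -> [-28, -8, 4] -> [-37, -17, -5] -> [-5, -17, -37]
  [-40, 19, 22, -35, 25, 10, 4, -11, 50] -> [-40, 19, 22, -35] -> [-43, 16, 19, -38] -> [-43, 16, 19] -> [-52, 7, 10] -> [10, 7, -52]
  [-22, 4, 11, -22, 29, -18, 15] -> [-22, 4, 11, -22] -> [-25, 1, 8, -25] -> [-25, 1, 8] -> [-34, -8, -1] -> [-1, -8, -34]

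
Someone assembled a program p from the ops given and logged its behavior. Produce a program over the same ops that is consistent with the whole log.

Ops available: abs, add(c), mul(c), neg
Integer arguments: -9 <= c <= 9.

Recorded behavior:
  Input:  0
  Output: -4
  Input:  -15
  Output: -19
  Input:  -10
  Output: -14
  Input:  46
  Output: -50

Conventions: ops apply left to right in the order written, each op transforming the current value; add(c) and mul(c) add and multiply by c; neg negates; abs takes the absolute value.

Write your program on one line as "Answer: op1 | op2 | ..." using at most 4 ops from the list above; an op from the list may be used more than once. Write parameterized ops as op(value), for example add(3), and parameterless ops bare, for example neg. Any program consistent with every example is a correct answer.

abs | add(-2) | neg | add(-6)

Check, running the answer program on each example:
  0 -> 0 -> -2 -> 2 -> -4
  -15 -> 15 -> 13 -> -13 -> -19
  -10 -> 10 -> 8 -> -8 -> -14
  46 -> 46 -> 44 -> -44 -> -50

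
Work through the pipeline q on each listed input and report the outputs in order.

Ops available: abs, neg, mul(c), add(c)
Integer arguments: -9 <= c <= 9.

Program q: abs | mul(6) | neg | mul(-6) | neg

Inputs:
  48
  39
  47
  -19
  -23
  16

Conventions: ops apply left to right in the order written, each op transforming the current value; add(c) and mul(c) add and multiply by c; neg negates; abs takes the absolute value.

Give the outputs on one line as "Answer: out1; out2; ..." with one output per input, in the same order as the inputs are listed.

-1728; -1404; -1692; -684; -828; -576

Execution, op by op:
  48 -> 48 -> 288 -> -288 -> 1728 -> -1728
  39 -> 39 -> 234 -> -234 -> 1404 -> -1404
  47 -> 47 -> 282 -> -282 -> 1692 -> -1692
  -19 -> 19 -> 114 -> -114 -> 684 -> -684
  -23 -> 23 -> 138 -> -138 -> 828 -> -828
  16 -> 16 -> 96 -> -96 -> 576 -> -576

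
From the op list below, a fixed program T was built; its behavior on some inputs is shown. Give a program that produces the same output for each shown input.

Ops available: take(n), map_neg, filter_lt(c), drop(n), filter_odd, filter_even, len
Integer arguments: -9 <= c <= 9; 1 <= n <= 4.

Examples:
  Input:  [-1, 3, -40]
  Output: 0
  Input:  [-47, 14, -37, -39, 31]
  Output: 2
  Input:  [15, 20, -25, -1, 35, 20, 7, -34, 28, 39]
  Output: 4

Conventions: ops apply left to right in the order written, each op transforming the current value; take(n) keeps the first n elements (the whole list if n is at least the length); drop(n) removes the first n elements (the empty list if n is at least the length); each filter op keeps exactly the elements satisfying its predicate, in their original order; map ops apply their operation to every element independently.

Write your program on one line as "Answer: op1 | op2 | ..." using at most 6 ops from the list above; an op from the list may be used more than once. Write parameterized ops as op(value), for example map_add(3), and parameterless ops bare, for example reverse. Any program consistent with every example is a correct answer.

map_neg | drop(3) | map_neg | filter_odd | len

Check, running the answer program on each example:
  [-1, 3, -40] -> [1, -3, 40] -> [] -> [] -> [] -> 0
  [-47, 14, -37, -39, 31] -> [47, -14, 37, 39, -31] -> [39, -31] -> [-39, 31] -> [-39, 31] -> 2
  [15, 20, -25, -1, 35, 20, 7, -34, 28, 39] -> [-15, -20, 25, 1, -35, -20, -7, 34, -28, -39] -> [1, -35, -20, -7, 34, -28, -39] -> [-1, 35, 20, 7, -34, 28, 39] -> [-1, 35, 7, 39] -> 4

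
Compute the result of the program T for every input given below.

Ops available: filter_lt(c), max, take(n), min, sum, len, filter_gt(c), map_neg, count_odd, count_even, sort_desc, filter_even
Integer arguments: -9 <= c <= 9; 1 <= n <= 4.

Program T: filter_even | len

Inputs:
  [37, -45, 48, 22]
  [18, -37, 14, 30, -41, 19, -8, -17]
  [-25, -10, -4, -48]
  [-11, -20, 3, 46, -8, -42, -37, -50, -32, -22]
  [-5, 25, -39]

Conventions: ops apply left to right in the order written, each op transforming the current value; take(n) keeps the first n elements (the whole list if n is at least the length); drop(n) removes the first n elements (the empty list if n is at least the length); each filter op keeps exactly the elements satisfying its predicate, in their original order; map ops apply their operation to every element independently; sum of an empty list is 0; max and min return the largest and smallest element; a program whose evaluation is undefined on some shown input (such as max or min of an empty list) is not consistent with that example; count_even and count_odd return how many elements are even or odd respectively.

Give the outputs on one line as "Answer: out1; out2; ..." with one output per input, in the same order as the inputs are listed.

Execution, op by op:
  [37, -45, 48, 22] -> [48, 22] -> 2
  [18, -37, 14, 30, -41, 19, -8, -17] -> [18, 14, 30, -8] -> 4
  [-25, -10, -4, -48] -> [-10, -4, -48] -> 3
  [-11, -20, 3, 46, -8, -42, -37, -50, -32, -22] -> [-20, 46, -8, -42, -50, -32, -22] -> 7
  [-5, 25, -39] -> [] -> 0

2; 4; 3; 7; 0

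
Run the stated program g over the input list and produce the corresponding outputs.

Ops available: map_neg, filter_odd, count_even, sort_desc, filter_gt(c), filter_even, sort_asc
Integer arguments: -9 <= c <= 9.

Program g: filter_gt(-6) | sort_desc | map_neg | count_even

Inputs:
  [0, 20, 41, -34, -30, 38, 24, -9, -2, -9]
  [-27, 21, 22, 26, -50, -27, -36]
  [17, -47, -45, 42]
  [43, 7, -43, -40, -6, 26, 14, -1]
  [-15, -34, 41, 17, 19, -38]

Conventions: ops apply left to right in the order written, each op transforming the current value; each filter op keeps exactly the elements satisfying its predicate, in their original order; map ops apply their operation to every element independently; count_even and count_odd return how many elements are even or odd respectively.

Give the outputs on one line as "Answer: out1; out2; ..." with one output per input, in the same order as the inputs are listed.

Execution, op by op:
  [0, 20, 41, -34, -30, 38, 24, -9, -2, -9] -> [0, 20, 41, 38, 24, -2] -> [41, 38, 24, 20, 0, -2] -> [-41, -38, -24, -20, 0, 2] -> 5
  [-27, 21, 22, 26, -50, -27, -36] -> [21, 22, 26] -> [26, 22, 21] -> [-26, -22, -21] -> 2
  [17, -47, -45, 42] -> [17, 42] -> [42, 17] -> [-42, -17] -> 1
  [43, 7, -43, -40, -6, 26, 14, -1] -> [43, 7, 26, 14, -1] -> [43, 26, 14, 7, -1] -> [-43, -26, -14, -7, 1] -> 2
  [-15, -34, 41, 17, 19, -38] -> [41, 17, 19] -> [41, 19, 17] -> [-41, -19, -17] -> 0

5; 2; 1; 2; 0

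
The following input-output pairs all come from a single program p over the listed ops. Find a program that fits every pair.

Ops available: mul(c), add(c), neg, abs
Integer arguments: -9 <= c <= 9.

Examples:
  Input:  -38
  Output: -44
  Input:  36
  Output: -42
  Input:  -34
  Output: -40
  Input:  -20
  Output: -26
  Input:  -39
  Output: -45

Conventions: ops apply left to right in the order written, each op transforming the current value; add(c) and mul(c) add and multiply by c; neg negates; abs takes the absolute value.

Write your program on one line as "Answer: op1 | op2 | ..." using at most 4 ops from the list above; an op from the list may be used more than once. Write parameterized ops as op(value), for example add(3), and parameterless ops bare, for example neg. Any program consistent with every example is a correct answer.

abs | neg | add(-6)

Check, running the answer program on each example:
  -38 -> 38 -> -38 -> -44
  36 -> 36 -> -36 -> -42
  -34 -> 34 -> -34 -> -40
  -20 -> 20 -> -20 -> -26
  -39 -> 39 -> -39 -> -45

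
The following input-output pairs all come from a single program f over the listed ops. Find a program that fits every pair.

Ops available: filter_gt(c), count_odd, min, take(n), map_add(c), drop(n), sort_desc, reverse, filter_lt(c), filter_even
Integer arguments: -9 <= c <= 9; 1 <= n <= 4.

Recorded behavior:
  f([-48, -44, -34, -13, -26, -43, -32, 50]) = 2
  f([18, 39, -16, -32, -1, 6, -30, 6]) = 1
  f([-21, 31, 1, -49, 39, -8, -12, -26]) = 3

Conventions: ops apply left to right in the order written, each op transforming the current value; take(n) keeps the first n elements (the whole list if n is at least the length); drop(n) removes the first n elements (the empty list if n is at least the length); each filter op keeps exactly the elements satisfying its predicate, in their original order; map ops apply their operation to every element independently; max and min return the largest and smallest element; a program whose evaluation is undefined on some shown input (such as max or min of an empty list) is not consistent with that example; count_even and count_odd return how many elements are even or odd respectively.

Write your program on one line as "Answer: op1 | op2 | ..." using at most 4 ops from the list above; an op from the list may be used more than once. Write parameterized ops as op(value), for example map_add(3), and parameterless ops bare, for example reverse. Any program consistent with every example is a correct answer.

reverse | sort_desc | filter_lt(4) | count_odd

Check, running the answer program on each example:
  [-48, -44, -34, -13, -26, -43, -32, 50] -> [50, -32, -43, -26, -13, -34, -44, -48] -> [50, -13, -26, -32, -34, -43, -44, -48] -> [-13, -26, -32, -34, -43, -44, -48] -> 2
  [18, 39, -16, -32, -1, 6, -30, 6] -> [6, -30, 6, -1, -32, -16, 39, 18] -> [39, 18, 6, 6, -1, -16, -30, -32] -> [-1, -16, -30, -32] -> 1
  [-21, 31, 1, -49, 39, -8, -12, -26] -> [-26, -12, -8, 39, -49, 1, 31, -21] -> [39, 31, 1, -8, -12, -21, -26, -49] -> [1, -8, -12, -21, -26, -49] -> 3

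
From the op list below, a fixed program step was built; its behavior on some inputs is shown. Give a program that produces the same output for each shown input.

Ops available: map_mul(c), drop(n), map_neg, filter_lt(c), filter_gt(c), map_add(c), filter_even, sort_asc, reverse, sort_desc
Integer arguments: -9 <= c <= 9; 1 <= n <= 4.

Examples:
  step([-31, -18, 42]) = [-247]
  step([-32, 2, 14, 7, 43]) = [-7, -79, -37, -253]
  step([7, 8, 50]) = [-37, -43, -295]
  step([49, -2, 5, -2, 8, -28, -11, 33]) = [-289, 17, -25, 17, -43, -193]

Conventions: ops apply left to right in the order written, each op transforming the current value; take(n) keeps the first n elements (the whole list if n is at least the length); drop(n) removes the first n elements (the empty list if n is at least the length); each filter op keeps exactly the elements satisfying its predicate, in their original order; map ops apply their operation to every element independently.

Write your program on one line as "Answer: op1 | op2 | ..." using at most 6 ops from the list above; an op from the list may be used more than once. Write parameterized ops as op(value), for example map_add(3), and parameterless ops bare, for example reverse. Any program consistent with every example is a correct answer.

filter_gt(-9) | map_mul(-6) | map_add(6) | map_add(-9) | map_add(8)

Check, running the answer program on each example:
  [-31, -18, 42] -> [42] -> [-252] -> [-246] -> [-255] -> [-247]
  [-32, 2, 14, 7, 43] -> [2, 14, 7, 43] -> [-12, -84, -42, -258] -> [-6, -78, -36, -252] -> [-15, -87, -45, -261] -> [-7, -79, -37, -253]
  [7, 8, 50] -> [7, 8, 50] -> [-42, -48, -300] -> [-36, -42, -294] -> [-45, -51, -303] -> [-37, -43, -295]
  [49, -2, 5, -2, 8, -28, -11, 33] -> [49, -2, 5, -2, 8, 33] -> [-294, 12, -30, 12, -48, -198] -> [-288, 18, -24, 18, -42, -192] -> [-297, 9, -33, 9, -51, -201] -> [-289, 17, -25, 17, -43, -193]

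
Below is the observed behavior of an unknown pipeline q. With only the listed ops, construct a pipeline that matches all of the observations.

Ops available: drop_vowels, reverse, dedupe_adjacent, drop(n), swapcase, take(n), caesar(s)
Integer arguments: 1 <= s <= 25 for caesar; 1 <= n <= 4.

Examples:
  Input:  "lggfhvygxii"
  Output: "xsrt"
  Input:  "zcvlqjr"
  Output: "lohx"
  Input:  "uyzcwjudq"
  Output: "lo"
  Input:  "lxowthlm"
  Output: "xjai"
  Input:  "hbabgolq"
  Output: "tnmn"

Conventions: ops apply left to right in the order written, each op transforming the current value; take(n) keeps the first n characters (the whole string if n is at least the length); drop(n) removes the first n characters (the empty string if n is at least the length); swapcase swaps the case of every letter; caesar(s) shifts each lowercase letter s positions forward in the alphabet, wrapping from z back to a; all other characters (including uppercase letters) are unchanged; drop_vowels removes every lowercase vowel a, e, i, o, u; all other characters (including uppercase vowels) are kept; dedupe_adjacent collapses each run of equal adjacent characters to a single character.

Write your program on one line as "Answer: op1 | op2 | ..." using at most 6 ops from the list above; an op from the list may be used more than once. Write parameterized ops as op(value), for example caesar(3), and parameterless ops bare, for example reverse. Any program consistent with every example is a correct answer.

caesar(10) | dedupe_adjacent | take(4) | drop_vowels | caesar(2)

Check, running the answer program on each example:
  "lggfhvygxii" -> "vqqprfiqhss" -> "vqprfiqhs" -> "vqpr" -> "vqpr" -> "xsrt"
  "zcvlqjr" -> "jmfvatb" -> "jmfvatb" -> "jmfv" -> "jmfv" -> "lohx"
  "uyzcwjudq" -> "eijmgtena" -> "eijmgtena" -> "eijm" -> "jm" -> "lo"
  "lxowthlm" -> "vhygdrvw" -> "vhygdrvw" -> "vhyg" -> "vhyg" -> "xjai"
  "hbabgolq" -> "rlklqyva" -> "rlklqyva" -> "rlkl" -> "rlkl" -> "tnmn"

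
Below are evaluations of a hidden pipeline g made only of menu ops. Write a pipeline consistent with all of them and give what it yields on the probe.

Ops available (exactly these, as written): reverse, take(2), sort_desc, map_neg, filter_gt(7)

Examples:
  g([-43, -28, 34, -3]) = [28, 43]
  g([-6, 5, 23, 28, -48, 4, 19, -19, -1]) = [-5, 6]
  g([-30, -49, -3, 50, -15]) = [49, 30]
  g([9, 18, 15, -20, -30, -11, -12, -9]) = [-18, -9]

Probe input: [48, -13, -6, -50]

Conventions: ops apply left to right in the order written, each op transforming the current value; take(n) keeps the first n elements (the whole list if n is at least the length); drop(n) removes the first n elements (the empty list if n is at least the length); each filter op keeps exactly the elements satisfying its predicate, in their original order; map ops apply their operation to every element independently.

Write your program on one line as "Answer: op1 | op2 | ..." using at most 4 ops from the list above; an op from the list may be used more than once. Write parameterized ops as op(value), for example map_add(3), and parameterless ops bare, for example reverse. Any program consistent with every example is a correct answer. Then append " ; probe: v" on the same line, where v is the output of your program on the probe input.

take(2) | reverse | map_neg ; probe: [13, -48]

Check, running the answer program on each example:
  [-43, -28, 34, -3] -> [-43, -28] -> [-28, -43] -> [28, 43]
  [-6, 5, 23, 28, -48, 4, 19, -19, -1] -> [-6, 5] -> [5, -6] -> [-5, 6]
  [-30, -49, -3, 50, -15] -> [-30, -49] -> [-49, -30] -> [49, 30]
  [9, 18, 15, -20, -30, -11, -12, -9] -> [9, 18] -> [18, 9] -> [-18, -9]
  probe: [48, -13, -6, -50] -> [48, -13] -> [-13, 48] -> [13, -48]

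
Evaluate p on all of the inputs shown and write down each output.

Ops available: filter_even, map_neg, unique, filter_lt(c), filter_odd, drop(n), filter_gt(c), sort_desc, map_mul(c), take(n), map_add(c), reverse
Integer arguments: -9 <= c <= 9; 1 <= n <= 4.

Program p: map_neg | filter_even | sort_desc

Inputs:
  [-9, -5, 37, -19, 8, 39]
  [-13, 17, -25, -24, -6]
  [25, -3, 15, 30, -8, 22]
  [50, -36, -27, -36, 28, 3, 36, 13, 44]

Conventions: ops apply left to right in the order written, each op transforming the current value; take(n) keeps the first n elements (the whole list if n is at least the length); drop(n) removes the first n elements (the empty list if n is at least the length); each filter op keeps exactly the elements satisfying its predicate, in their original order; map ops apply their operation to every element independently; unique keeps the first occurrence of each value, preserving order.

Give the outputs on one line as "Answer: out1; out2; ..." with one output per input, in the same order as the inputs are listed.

[-8]; [24, 6]; [8, -22, -30]; [36, 36, -28, -36, -44, -50]

Execution, op by op:
  [-9, -5, 37, -19, 8, 39] -> [9, 5, -37, 19, -8, -39] -> [-8] -> [-8]
  [-13, 17, -25, -24, -6] -> [13, -17, 25, 24, 6] -> [24, 6] -> [24, 6]
  [25, -3, 15, 30, -8, 22] -> [-25, 3, -15, -30, 8, -22] -> [-30, 8, -22] -> [8, -22, -30]
  [50, -36, -27, -36, 28, 3, 36, 13, 44] -> [-50, 36, 27, 36, -28, -3, -36, -13, -44] -> [-50, 36, 36, -28, -36, -44] -> [36, 36, -28, -36, -44, -50]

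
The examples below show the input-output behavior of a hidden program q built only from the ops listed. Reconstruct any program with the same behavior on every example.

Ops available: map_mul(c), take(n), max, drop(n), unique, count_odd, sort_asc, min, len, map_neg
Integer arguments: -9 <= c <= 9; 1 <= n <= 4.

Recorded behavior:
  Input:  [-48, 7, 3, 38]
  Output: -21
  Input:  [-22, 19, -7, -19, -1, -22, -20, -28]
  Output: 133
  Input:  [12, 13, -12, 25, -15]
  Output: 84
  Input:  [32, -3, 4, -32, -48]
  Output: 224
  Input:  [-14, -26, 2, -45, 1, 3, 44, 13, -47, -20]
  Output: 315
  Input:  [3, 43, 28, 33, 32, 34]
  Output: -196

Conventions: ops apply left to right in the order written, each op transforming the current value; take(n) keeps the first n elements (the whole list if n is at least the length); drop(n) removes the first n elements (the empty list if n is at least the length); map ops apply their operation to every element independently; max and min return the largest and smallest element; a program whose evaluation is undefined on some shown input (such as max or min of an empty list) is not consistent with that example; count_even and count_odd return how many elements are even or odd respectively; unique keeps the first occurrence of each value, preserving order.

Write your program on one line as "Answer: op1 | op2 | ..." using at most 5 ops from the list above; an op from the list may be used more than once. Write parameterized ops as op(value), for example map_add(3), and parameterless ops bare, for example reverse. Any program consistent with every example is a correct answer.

map_neg | take(4) | map_mul(7) | drop(2) | max

Check, running the answer program on each example:
  [-48, 7, 3, 38] -> [48, -7, -3, -38] -> [48, -7, -3, -38] -> [336, -49, -21, -266] -> [-21, -266] -> -21
  [-22, 19, -7, -19, -1, -22, -20, -28] -> [22, -19, 7, 19, 1, 22, 20, 28] -> [22, -19, 7, 19] -> [154, -133, 49, 133] -> [49, 133] -> 133
  [12, 13, -12, 25, -15] -> [-12, -13, 12, -25, 15] -> [-12, -13, 12, -25] -> [-84, -91, 84, -175] -> [84, -175] -> 84
  [32, -3, 4, -32, -48] -> [-32, 3, -4, 32, 48] -> [-32, 3, -4, 32] -> [-224, 21, -28, 224] -> [-28, 224] -> 224
  [-14, -26, 2, -45, 1, 3, 44, 13, -47, -20] -> [14, 26, -2, 45, -1, -3, -44, -13, 47, 20] -> [14, 26, -2, 45] -> [98, 182, -14, 315] -> [-14, 315] -> 315
  [3, 43, 28, 33, 32, 34] -> [-3, -43, -28, -33, -32, -34] -> [-3, -43, -28, -33] -> [-21, -301, -196, -231] -> [-196, -231] -> -196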